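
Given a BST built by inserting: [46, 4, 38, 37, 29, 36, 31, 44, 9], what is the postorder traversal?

Tree insertion order: [46, 4, 38, 37, 29, 36, 31, 44, 9]
Tree (level-order array): [46, 4, None, None, 38, 37, 44, 29, None, None, None, 9, 36, None, None, 31]
Postorder traversal: [9, 31, 36, 29, 37, 44, 38, 4, 46]


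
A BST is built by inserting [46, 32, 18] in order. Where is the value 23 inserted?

Starting tree (level order): [46, 32, None, 18]
Insertion path: 46 -> 32 -> 18
Result: insert 23 as right child of 18
Final tree (level order): [46, 32, None, 18, None, None, 23]


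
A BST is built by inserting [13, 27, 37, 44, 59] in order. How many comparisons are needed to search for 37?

Search path for 37: 13 -> 27 -> 37
Found: True
Comparisons: 3


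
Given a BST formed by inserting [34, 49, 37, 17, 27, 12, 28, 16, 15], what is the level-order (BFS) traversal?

Tree insertion order: [34, 49, 37, 17, 27, 12, 28, 16, 15]
Tree (level-order array): [34, 17, 49, 12, 27, 37, None, None, 16, None, 28, None, None, 15]
BFS from the root, enqueuing left then right child of each popped node:
  queue [34] -> pop 34, enqueue [17, 49], visited so far: [34]
  queue [17, 49] -> pop 17, enqueue [12, 27], visited so far: [34, 17]
  queue [49, 12, 27] -> pop 49, enqueue [37], visited so far: [34, 17, 49]
  queue [12, 27, 37] -> pop 12, enqueue [16], visited so far: [34, 17, 49, 12]
  queue [27, 37, 16] -> pop 27, enqueue [28], visited so far: [34, 17, 49, 12, 27]
  queue [37, 16, 28] -> pop 37, enqueue [none], visited so far: [34, 17, 49, 12, 27, 37]
  queue [16, 28] -> pop 16, enqueue [15], visited so far: [34, 17, 49, 12, 27, 37, 16]
  queue [28, 15] -> pop 28, enqueue [none], visited so far: [34, 17, 49, 12, 27, 37, 16, 28]
  queue [15] -> pop 15, enqueue [none], visited so far: [34, 17, 49, 12, 27, 37, 16, 28, 15]
Result: [34, 17, 49, 12, 27, 37, 16, 28, 15]


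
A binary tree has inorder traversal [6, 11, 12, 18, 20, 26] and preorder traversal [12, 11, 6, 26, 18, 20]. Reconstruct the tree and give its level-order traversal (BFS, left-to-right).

Inorder:  [6, 11, 12, 18, 20, 26]
Preorder: [12, 11, 6, 26, 18, 20]
Algorithm: preorder visits root first, so consume preorder in order;
for each root, split the current inorder slice at that value into
left-subtree inorder and right-subtree inorder, then recurse.
Recursive splits:
  root=12; inorder splits into left=[6, 11], right=[18, 20, 26]
  root=11; inorder splits into left=[6], right=[]
  root=6; inorder splits into left=[], right=[]
  root=26; inorder splits into left=[18, 20], right=[]
  root=18; inorder splits into left=[], right=[20]
  root=20; inorder splits into left=[], right=[]
Reconstructed level-order: [12, 11, 26, 6, 18, 20]


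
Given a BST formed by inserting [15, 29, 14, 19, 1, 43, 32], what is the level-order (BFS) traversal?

Tree insertion order: [15, 29, 14, 19, 1, 43, 32]
Tree (level-order array): [15, 14, 29, 1, None, 19, 43, None, None, None, None, 32]
BFS from the root, enqueuing left then right child of each popped node:
  queue [15] -> pop 15, enqueue [14, 29], visited so far: [15]
  queue [14, 29] -> pop 14, enqueue [1], visited so far: [15, 14]
  queue [29, 1] -> pop 29, enqueue [19, 43], visited so far: [15, 14, 29]
  queue [1, 19, 43] -> pop 1, enqueue [none], visited so far: [15, 14, 29, 1]
  queue [19, 43] -> pop 19, enqueue [none], visited so far: [15, 14, 29, 1, 19]
  queue [43] -> pop 43, enqueue [32], visited so far: [15, 14, 29, 1, 19, 43]
  queue [32] -> pop 32, enqueue [none], visited so far: [15, 14, 29, 1, 19, 43, 32]
Result: [15, 14, 29, 1, 19, 43, 32]


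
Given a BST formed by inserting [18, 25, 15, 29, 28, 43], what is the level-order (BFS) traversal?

Tree insertion order: [18, 25, 15, 29, 28, 43]
Tree (level-order array): [18, 15, 25, None, None, None, 29, 28, 43]
BFS from the root, enqueuing left then right child of each popped node:
  queue [18] -> pop 18, enqueue [15, 25], visited so far: [18]
  queue [15, 25] -> pop 15, enqueue [none], visited so far: [18, 15]
  queue [25] -> pop 25, enqueue [29], visited so far: [18, 15, 25]
  queue [29] -> pop 29, enqueue [28, 43], visited so far: [18, 15, 25, 29]
  queue [28, 43] -> pop 28, enqueue [none], visited so far: [18, 15, 25, 29, 28]
  queue [43] -> pop 43, enqueue [none], visited so far: [18, 15, 25, 29, 28, 43]
Result: [18, 15, 25, 29, 28, 43]


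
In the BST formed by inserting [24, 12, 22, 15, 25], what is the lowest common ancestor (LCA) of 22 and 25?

Tree insertion order: [24, 12, 22, 15, 25]
Tree (level-order array): [24, 12, 25, None, 22, None, None, 15]
In a BST, the LCA of p=22, q=25 is the first node v on the
root-to-leaf path with p <= v <= q (go left if both < v, right if both > v).
Walk from root:
  at 24: 22 <= 24 <= 25, this is the LCA
LCA = 24


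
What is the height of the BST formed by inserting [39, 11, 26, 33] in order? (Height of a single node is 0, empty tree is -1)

Insertion order: [39, 11, 26, 33]
Tree (level-order array): [39, 11, None, None, 26, None, 33]
Compute height bottom-up (empty subtree = -1):
  height(33) = 1 + max(-1, -1) = 0
  height(26) = 1 + max(-1, 0) = 1
  height(11) = 1 + max(-1, 1) = 2
  height(39) = 1 + max(2, -1) = 3
Height = 3


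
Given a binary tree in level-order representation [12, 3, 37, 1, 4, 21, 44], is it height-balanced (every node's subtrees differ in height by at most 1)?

Tree (level-order array): [12, 3, 37, 1, 4, 21, 44]
Definition: a tree is height-balanced if, at every node, |h(left) - h(right)| <= 1 (empty subtree has height -1).
Bottom-up per-node check:
  node 1: h_left=-1, h_right=-1, diff=0 [OK], height=0
  node 4: h_left=-1, h_right=-1, diff=0 [OK], height=0
  node 3: h_left=0, h_right=0, diff=0 [OK], height=1
  node 21: h_left=-1, h_right=-1, diff=0 [OK], height=0
  node 44: h_left=-1, h_right=-1, diff=0 [OK], height=0
  node 37: h_left=0, h_right=0, diff=0 [OK], height=1
  node 12: h_left=1, h_right=1, diff=0 [OK], height=2
All nodes satisfy the balance condition.
Result: Balanced


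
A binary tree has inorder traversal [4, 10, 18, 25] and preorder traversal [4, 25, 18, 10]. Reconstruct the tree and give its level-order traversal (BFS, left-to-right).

Inorder:  [4, 10, 18, 25]
Preorder: [4, 25, 18, 10]
Algorithm: preorder visits root first, so consume preorder in order;
for each root, split the current inorder slice at that value into
left-subtree inorder and right-subtree inorder, then recurse.
Recursive splits:
  root=4; inorder splits into left=[], right=[10, 18, 25]
  root=25; inorder splits into left=[10, 18], right=[]
  root=18; inorder splits into left=[10], right=[]
  root=10; inorder splits into left=[], right=[]
Reconstructed level-order: [4, 25, 18, 10]


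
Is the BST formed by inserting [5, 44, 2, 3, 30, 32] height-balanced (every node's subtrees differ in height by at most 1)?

Tree (level-order array): [5, 2, 44, None, 3, 30, None, None, None, None, 32]
Definition: a tree is height-balanced if, at every node, |h(left) - h(right)| <= 1 (empty subtree has height -1).
Bottom-up per-node check:
  node 3: h_left=-1, h_right=-1, diff=0 [OK], height=0
  node 2: h_left=-1, h_right=0, diff=1 [OK], height=1
  node 32: h_left=-1, h_right=-1, diff=0 [OK], height=0
  node 30: h_left=-1, h_right=0, diff=1 [OK], height=1
  node 44: h_left=1, h_right=-1, diff=2 [FAIL (|1--1|=2 > 1)], height=2
  node 5: h_left=1, h_right=2, diff=1 [OK], height=3
Node 44 violates the condition: |1 - -1| = 2 > 1.
Result: Not balanced


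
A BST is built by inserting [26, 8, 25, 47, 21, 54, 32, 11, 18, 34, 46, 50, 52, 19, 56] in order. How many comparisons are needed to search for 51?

Search path for 51: 26 -> 47 -> 54 -> 50 -> 52
Found: False
Comparisons: 5


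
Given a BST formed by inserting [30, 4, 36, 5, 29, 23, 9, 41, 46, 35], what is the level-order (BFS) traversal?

Tree insertion order: [30, 4, 36, 5, 29, 23, 9, 41, 46, 35]
Tree (level-order array): [30, 4, 36, None, 5, 35, 41, None, 29, None, None, None, 46, 23, None, None, None, 9]
BFS from the root, enqueuing left then right child of each popped node:
  queue [30] -> pop 30, enqueue [4, 36], visited so far: [30]
  queue [4, 36] -> pop 4, enqueue [5], visited so far: [30, 4]
  queue [36, 5] -> pop 36, enqueue [35, 41], visited so far: [30, 4, 36]
  queue [5, 35, 41] -> pop 5, enqueue [29], visited so far: [30, 4, 36, 5]
  queue [35, 41, 29] -> pop 35, enqueue [none], visited so far: [30, 4, 36, 5, 35]
  queue [41, 29] -> pop 41, enqueue [46], visited so far: [30, 4, 36, 5, 35, 41]
  queue [29, 46] -> pop 29, enqueue [23], visited so far: [30, 4, 36, 5, 35, 41, 29]
  queue [46, 23] -> pop 46, enqueue [none], visited so far: [30, 4, 36, 5, 35, 41, 29, 46]
  queue [23] -> pop 23, enqueue [9], visited so far: [30, 4, 36, 5, 35, 41, 29, 46, 23]
  queue [9] -> pop 9, enqueue [none], visited so far: [30, 4, 36, 5, 35, 41, 29, 46, 23, 9]
Result: [30, 4, 36, 5, 35, 41, 29, 46, 23, 9]


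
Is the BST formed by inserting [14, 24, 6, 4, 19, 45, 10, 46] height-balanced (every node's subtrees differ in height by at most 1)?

Tree (level-order array): [14, 6, 24, 4, 10, 19, 45, None, None, None, None, None, None, None, 46]
Definition: a tree is height-balanced if, at every node, |h(left) - h(right)| <= 1 (empty subtree has height -1).
Bottom-up per-node check:
  node 4: h_left=-1, h_right=-1, diff=0 [OK], height=0
  node 10: h_left=-1, h_right=-1, diff=0 [OK], height=0
  node 6: h_left=0, h_right=0, diff=0 [OK], height=1
  node 19: h_left=-1, h_right=-1, diff=0 [OK], height=0
  node 46: h_left=-1, h_right=-1, diff=0 [OK], height=0
  node 45: h_left=-1, h_right=0, diff=1 [OK], height=1
  node 24: h_left=0, h_right=1, diff=1 [OK], height=2
  node 14: h_left=1, h_right=2, diff=1 [OK], height=3
All nodes satisfy the balance condition.
Result: Balanced


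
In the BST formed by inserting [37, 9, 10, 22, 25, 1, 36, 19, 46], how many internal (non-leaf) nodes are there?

Tree built from: [37, 9, 10, 22, 25, 1, 36, 19, 46]
Tree (level-order array): [37, 9, 46, 1, 10, None, None, None, None, None, 22, 19, 25, None, None, None, 36]
Rule: An internal node has at least one child.
Per-node child counts:
  node 37: 2 child(ren)
  node 9: 2 child(ren)
  node 1: 0 child(ren)
  node 10: 1 child(ren)
  node 22: 2 child(ren)
  node 19: 0 child(ren)
  node 25: 1 child(ren)
  node 36: 0 child(ren)
  node 46: 0 child(ren)
Matching nodes: [37, 9, 10, 22, 25]
Count of internal (non-leaf) nodes: 5


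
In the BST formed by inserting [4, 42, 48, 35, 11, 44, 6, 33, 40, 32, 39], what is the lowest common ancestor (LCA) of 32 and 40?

Tree insertion order: [4, 42, 48, 35, 11, 44, 6, 33, 40, 32, 39]
Tree (level-order array): [4, None, 42, 35, 48, 11, 40, 44, None, 6, 33, 39, None, None, None, None, None, 32]
In a BST, the LCA of p=32, q=40 is the first node v on the
root-to-leaf path with p <= v <= q (go left if both < v, right if both > v).
Walk from root:
  at 4: both 32 and 40 > 4, go right
  at 42: both 32 and 40 < 42, go left
  at 35: 32 <= 35 <= 40, this is the LCA
LCA = 35


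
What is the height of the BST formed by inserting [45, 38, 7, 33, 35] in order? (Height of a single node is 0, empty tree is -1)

Insertion order: [45, 38, 7, 33, 35]
Tree (level-order array): [45, 38, None, 7, None, None, 33, None, 35]
Compute height bottom-up (empty subtree = -1):
  height(35) = 1 + max(-1, -1) = 0
  height(33) = 1 + max(-1, 0) = 1
  height(7) = 1 + max(-1, 1) = 2
  height(38) = 1 + max(2, -1) = 3
  height(45) = 1 + max(3, -1) = 4
Height = 4


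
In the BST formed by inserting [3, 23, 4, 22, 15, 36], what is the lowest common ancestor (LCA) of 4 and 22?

Tree insertion order: [3, 23, 4, 22, 15, 36]
Tree (level-order array): [3, None, 23, 4, 36, None, 22, None, None, 15]
In a BST, the LCA of p=4, q=22 is the first node v on the
root-to-leaf path with p <= v <= q (go left if both < v, right if both > v).
Walk from root:
  at 3: both 4 and 22 > 3, go right
  at 23: both 4 and 22 < 23, go left
  at 4: 4 <= 4 <= 22, this is the LCA
LCA = 4


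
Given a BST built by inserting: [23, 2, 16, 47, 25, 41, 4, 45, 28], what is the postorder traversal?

Tree insertion order: [23, 2, 16, 47, 25, 41, 4, 45, 28]
Tree (level-order array): [23, 2, 47, None, 16, 25, None, 4, None, None, 41, None, None, 28, 45]
Postorder traversal: [4, 16, 2, 28, 45, 41, 25, 47, 23]


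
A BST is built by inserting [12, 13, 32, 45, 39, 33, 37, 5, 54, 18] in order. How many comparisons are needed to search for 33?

Search path for 33: 12 -> 13 -> 32 -> 45 -> 39 -> 33
Found: True
Comparisons: 6


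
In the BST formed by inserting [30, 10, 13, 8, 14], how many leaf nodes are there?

Tree built from: [30, 10, 13, 8, 14]
Tree (level-order array): [30, 10, None, 8, 13, None, None, None, 14]
Rule: A leaf has 0 children.
Per-node child counts:
  node 30: 1 child(ren)
  node 10: 2 child(ren)
  node 8: 0 child(ren)
  node 13: 1 child(ren)
  node 14: 0 child(ren)
Matching nodes: [8, 14]
Count of leaf nodes: 2


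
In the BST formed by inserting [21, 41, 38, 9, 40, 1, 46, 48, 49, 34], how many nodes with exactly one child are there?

Tree built from: [21, 41, 38, 9, 40, 1, 46, 48, 49, 34]
Tree (level-order array): [21, 9, 41, 1, None, 38, 46, None, None, 34, 40, None, 48, None, None, None, None, None, 49]
Rule: These are nodes with exactly 1 non-null child.
Per-node child counts:
  node 21: 2 child(ren)
  node 9: 1 child(ren)
  node 1: 0 child(ren)
  node 41: 2 child(ren)
  node 38: 2 child(ren)
  node 34: 0 child(ren)
  node 40: 0 child(ren)
  node 46: 1 child(ren)
  node 48: 1 child(ren)
  node 49: 0 child(ren)
Matching nodes: [9, 46, 48]
Count of nodes with exactly one child: 3


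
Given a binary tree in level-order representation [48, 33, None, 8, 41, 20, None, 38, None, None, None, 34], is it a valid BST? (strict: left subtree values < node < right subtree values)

Level-order array: [48, 33, None, 8, 41, 20, None, 38, None, None, None, 34]
Validate using subtree bounds (lo, hi): at each node, require lo < value < hi,
then recurse left with hi=value and right with lo=value.
Preorder trace (stopping at first violation):
  at node 48 with bounds (-inf, +inf): OK
  at node 33 with bounds (-inf, 48): OK
  at node 8 with bounds (-inf, 33): OK
  at node 20 with bounds (-inf, 8): VIOLATION
Node 20 violates its bound: not (-inf < 20 < 8).
Result: Not a valid BST


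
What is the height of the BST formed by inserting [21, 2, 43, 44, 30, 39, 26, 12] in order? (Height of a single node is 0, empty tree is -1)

Insertion order: [21, 2, 43, 44, 30, 39, 26, 12]
Tree (level-order array): [21, 2, 43, None, 12, 30, 44, None, None, 26, 39]
Compute height bottom-up (empty subtree = -1):
  height(12) = 1 + max(-1, -1) = 0
  height(2) = 1 + max(-1, 0) = 1
  height(26) = 1 + max(-1, -1) = 0
  height(39) = 1 + max(-1, -1) = 0
  height(30) = 1 + max(0, 0) = 1
  height(44) = 1 + max(-1, -1) = 0
  height(43) = 1 + max(1, 0) = 2
  height(21) = 1 + max(1, 2) = 3
Height = 3


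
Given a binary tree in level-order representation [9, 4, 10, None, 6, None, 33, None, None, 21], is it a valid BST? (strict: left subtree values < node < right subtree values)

Level-order array: [9, 4, 10, None, 6, None, 33, None, None, 21]
Validate using subtree bounds (lo, hi): at each node, require lo < value < hi,
then recurse left with hi=value and right with lo=value.
Preorder trace (stopping at first violation):
  at node 9 with bounds (-inf, +inf): OK
  at node 4 with bounds (-inf, 9): OK
  at node 6 with bounds (4, 9): OK
  at node 10 with bounds (9, +inf): OK
  at node 33 with bounds (10, +inf): OK
  at node 21 with bounds (10, 33): OK
No violation found at any node.
Result: Valid BST


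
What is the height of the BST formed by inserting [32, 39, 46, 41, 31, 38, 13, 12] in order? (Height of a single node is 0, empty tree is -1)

Insertion order: [32, 39, 46, 41, 31, 38, 13, 12]
Tree (level-order array): [32, 31, 39, 13, None, 38, 46, 12, None, None, None, 41]
Compute height bottom-up (empty subtree = -1):
  height(12) = 1 + max(-1, -1) = 0
  height(13) = 1 + max(0, -1) = 1
  height(31) = 1 + max(1, -1) = 2
  height(38) = 1 + max(-1, -1) = 0
  height(41) = 1 + max(-1, -1) = 0
  height(46) = 1 + max(0, -1) = 1
  height(39) = 1 + max(0, 1) = 2
  height(32) = 1 + max(2, 2) = 3
Height = 3


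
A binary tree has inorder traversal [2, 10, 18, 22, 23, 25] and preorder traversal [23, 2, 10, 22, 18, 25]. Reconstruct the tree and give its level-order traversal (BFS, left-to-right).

Inorder:  [2, 10, 18, 22, 23, 25]
Preorder: [23, 2, 10, 22, 18, 25]
Algorithm: preorder visits root first, so consume preorder in order;
for each root, split the current inorder slice at that value into
left-subtree inorder and right-subtree inorder, then recurse.
Recursive splits:
  root=23; inorder splits into left=[2, 10, 18, 22], right=[25]
  root=2; inorder splits into left=[], right=[10, 18, 22]
  root=10; inorder splits into left=[], right=[18, 22]
  root=22; inorder splits into left=[18], right=[]
  root=18; inorder splits into left=[], right=[]
  root=25; inorder splits into left=[], right=[]
Reconstructed level-order: [23, 2, 25, 10, 22, 18]


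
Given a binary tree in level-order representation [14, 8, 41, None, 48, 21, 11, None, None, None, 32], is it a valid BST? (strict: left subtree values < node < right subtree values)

Level-order array: [14, 8, 41, None, 48, 21, 11, None, None, None, 32]
Validate using subtree bounds (lo, hi): at each node, require lo < value < hi,
then recurse left with hi=value and right with lo=value.
Preorder trace (stopping at first violation):
  at node 14 with bounds (-inf, +inf): OK
  at node 8 with bounds (-inf, 14): OK
  at node 48 with bounds (8, 14): VIOLATION
Node 48 violates its bound: not (8 < 48 < 14).
Result: Not a valid BST


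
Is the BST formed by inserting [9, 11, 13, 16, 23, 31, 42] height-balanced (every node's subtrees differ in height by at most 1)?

Tree (level-order array): [9, None, 11, None, 13, None, 16, None, 23, None, 31, None, 42]
Definition: a tree is height-balanced if, at every node, |h(left) - h(right)| <= 1 (empty subtree has height -1).
Bottom-up per-node check:
  node 42: h_left=-1, h_right=-1, diff=0 [OK], height=0
  node 31: h_left=-1, h_right=0, diff=1 [OK], height=1
  node 23: h_left=-1, h_right=1, diff=2 [FAIL (|-1-1|=2 > 1)], height=2
  node 16: h_left=-1, h_right=2, diff=3 [FAIL (|-1-2|=3 > 1)], height=3
  node 13: h_left=-1, h_right=3, diff=4 [FAIL (|-1-3|=4 > 1)], height=4
  node 11: h_left=-1, h_right=4, diff=5 [FAIL (|-1-4|=5 > 1)], height=5
  node 9: h_left=-1, h_right=5, diff=6 [FAIL (|-1-5|=6 > 1)], height=6
Node 23 violates the condition: |-1 - 1| = 2 > 1.
Result: Not balanced


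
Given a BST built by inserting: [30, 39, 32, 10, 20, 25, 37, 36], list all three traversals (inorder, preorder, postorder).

Tree insertion order: [30, 39, 32, 10, 20, 25, 37, 36]
Tree (level-order array): [30, 10, 39, None, 20, 32, None, None, 25, None, 37, None, None, 36]
Inorder (L, root, R): [10, 20, 25, 30, 32, 36, 37, 39]
Preorder (root, L, R): [30, 10, 20, 25, 39, 32, 37, 36]
Postorder (L, R, root): [25, 20, 10, 36, 37, 32, 39, 30]


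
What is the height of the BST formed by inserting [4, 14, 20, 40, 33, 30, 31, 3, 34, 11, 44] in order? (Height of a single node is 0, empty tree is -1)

Insertion order: [4, 14, 20, 40, 33, 30, 31, 3, 34, 11, 44]
Tree (level-order array): [4, 3, 14, None, None, 11, 20, None, None, None, 40, 33, 44, 30, 34, None, None, None, 31]
Compute height bottom-up (empty subtree = -1):
  height(3) = 1 + max(-1, -1) = 0
  height(11) = 1 + max(-1, -1) = 0
  height(31) = 1 + max(-1, -1) = 0
  height(30) = 1 + max(-1, 0) = 1
  height(34) = 1 + max(-1, -1) = 0
  height(33) = 1 + max(1, 0) = 2
  height(44) = 1 + max(-1, -1) = 0
  height(40) = 1 + max(2, 0) = 3
  height(20) = 1 + max(-1, 3) = 4
  height(14) = 1 + max(0, 4) = 5
  height(4) = 1 + max(0, 5) = 6
Height = 6


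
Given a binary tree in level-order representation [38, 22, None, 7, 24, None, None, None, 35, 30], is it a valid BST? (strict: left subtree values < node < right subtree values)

Level-order array: [38, 22, None, 7, 24, None, None, None, 35, 30]
Validate using subtree bounds (lo, hi): at each node, require lo < value < hi,
then recurse left with hi=value and right with lo=value.
Preorder trace (stopping at first violation):
  at node 38 with bounds (-inf, +inf): OK
  at node 22 with bounds (-inf, 38): OK
  at node 7 with bounds (-inf, 22): OK
  at node 24 with bounds (22, 38): OK
  at node 35 with bounds (24, 38): OK
  at node 30 with bounds (24, 35): OK
No violation found at any node.
Result: Valid BST


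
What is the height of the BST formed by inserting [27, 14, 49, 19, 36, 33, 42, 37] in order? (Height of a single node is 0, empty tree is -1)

Insertion order: [27, 14, 49, 19, 36, 33, 42, 37]
Tree (level-order array): [27, 14, 49, None, 19, 36, None, None, None, 33, 42, None, None, 37]
Compute height bottom-up (empty subtree = -1):
  height(19) = 1 + max(-1, -1) = 0
  height(14) = 1 + max(-1, 0) = 1
  height(33) = 1 + max(-1, -1) = 0
  height(37) = 1 + max(-1, -1) = 0
  height(42) = 1 + max(0, -1) = 1
  height(36) = 1 + max(0, 1) = 2
  height(49) = 1 + max(2, -1) = 3
  height(27) = 1 + max(1, 3) = 4
Height = 4


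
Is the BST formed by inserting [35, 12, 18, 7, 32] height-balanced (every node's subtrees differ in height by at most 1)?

Tree (level-order array): [35, 12, None, 7, 18, None, None, None, 32]
Definition: a tree is height-balanced if, at every node, |h(left) - h(right)| <= 1 (empty subtree has height -1).
Bottom-up per-node check:
  node 7: h_left=-1, h_right=-1, diff=0 [OK], height=0
  node 32: h_left=-1, h_right=-1, diff=0 [OK], height=0
  node 18: h_left=-1, h_right=0, diff=1 [OK], height=1
  node 12: h_left=0, h_right=1, diff=1 [OK], height=2
  node 35: h_left=2, h_right=-1, diff=3 [FAIL (|2--1|=3 > 1)], height=3
Node 35 violates the condition: |2 - -1| = 3 > 1.
Result: Not balanced


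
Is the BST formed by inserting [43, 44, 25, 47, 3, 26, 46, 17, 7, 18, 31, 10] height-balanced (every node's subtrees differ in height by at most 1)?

Tree (level-order array): [43, 25, 44, 3, 26, None, 47, None, 17, None, 31, 46, None, 7, 18, None, None, None, None, None, 10]
Definition: a tree is height-balanced if, at every node, |h(left) - h(right)| <= 1 (empty subtree has height -1).
Bottom-up per-node check:
  node 10: h_left=-1, h_right=-1, diff=0 [OK], height=0
  node 7: h_left=-1, h_right=0, diff=1 [OK], height=1
  node 18: h_left=-1, h_right=-1, diff=0 [OK], height=0
  node 17: h_left=1, h_right=0, diff=1 [OK], height=2
  node 3: h_left=-1, h_right=2, diff=3 [FAIL (|-1-2|=3 > 1)], height=3
  node 31: h_left=-1, h_right=-1, diff=0 [OK], height=0
  node 26: h_left=-1, h_right=0, diff=1 [OK], height=1
  node 25: h_left=3, h_right=1, diff=2 [FAIL (|3-1|=2 > 1)], height=4
  node 46: h_left=-1, h_right=-1, diff=0 [OK], height=0
  node 47: h_left=0, h_right=-1, diff=1 [OK], height=1
  node 44: h_left=-1, h_right=1, diff=2 [FAIL (|-1-1|=2 > 1)], height=2
  node 43: h_left=4, h_right=2, diff=2 [FAIL (|4-2|=2 > 1)], height=5
Node 3 violates the condition: |-1 - 2| = 3 > 1.
Result: Not balanced


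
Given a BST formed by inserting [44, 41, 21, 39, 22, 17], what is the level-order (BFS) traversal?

Tree insertion order: [44, 41, 21, 39, 22, 17]
Tree (level-order array): [44, 41, None, 21, None, 17, 39, None, None, 22]
BFS from the root, enqueuing left then right child of each popped node:
  queue [44] -> pop 44, enqueue [41], visited so far: [44]
  queue [41] -> pop 41, enqueue [21], visited so far: [44, 41]
  queue [21] -> pop 21, enqueue [17, 39], visited so far: [44, 41, 21]
  queue [17, 39] -> pop 17, enqueue [none], visited so far: [44, 41, 21, 17]
  queue [39] -> pop 39, enqueue [22], visited so far: [44, 41, 21, 17, 39]
  queue [22] -> pop 22, enqueue [none], visited so far: [44, 41, 21, 17, 39, 22]
Result: [44, 41, 21, 17, 39, 22]


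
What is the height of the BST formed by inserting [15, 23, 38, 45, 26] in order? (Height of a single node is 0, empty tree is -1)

Insertion order: [15, 23, 38, 45, 26]
Tree (level-order array): [15, None, 23, None, 38, 26, 45]
Compute height bottom-up (empty subtree = -1):
  height(26) = 1 + max(-1, -1) = 0
  height(45) = 1 + max(-1, -1) = 0
  height(38) = 1 + max(0, 0) = 1
  height(23) = 1 + max(-1, 1) = 2
  height(15) = 1 + max(-1, 2) = 3
Height = 3


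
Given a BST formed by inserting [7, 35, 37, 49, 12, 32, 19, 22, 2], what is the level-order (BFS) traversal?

Tree insertion order: [7, 35, 37, 49, 12, 32, 19, 22, 2]
Tree (level-order array): [7, 2, 35, None, None, 12, 37, None, 32, None, 49, 19, None, None, None, None, 22]
BFS from the root, enqueuing left then right child of each popped node:
  queue [7] -> pop 7, enqueue [2, 35], visited so far: [7]
  queue [2, 35] -> pop 2, enqueue [none], visited so far: [7, 2]
  queue [35] -> pop 35, enqueue [12, 37], visited so far: [7, 2, 35]
  queue [12, 37] -> pop 12, enqueue [32], visited so far: [7, 2, 35, 12]
  queue [37, 32] -> pop 37, enqueue [49], visited so far: [7, 2, 35, 12, 37]
  queue [32, 49] -> pop 32, enqueue [19], visited so far: [7, 2, 35, 12, 37, 32]
  queue [49, 19] -> pop 49, enqueue [none], visited so far: [7, 2, 35, 12, 37, 32, 49]
  queue [19] -> pop 19, enqueue [22], visited so far: [7, 2, 35, 12, 37, 32, 49, 19]
  queue [22] -> pop 22, enqueue [none], visited so far: [7, 2, 35, 12, 37, 32, 49, 19, 22]
Result: [7, 2, 35, 12, 37, 32, 49, 19, 22]


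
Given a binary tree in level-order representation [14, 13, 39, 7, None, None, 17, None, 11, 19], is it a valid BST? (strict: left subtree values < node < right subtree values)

Level-order array: [14, 13, 39, 7, None, None, 17, None, 11, 19]
Validate using subtree bounds (lo, hi): at each node, require lo < value < hi,
then recurse left with hi=value and right with lo=value.
Preorder trace (stopping at first violation):
  at node 14 with bounds (-inf, +inf): OK
  at node 13 with bounds (-inf, 14): OK
  at node 7 with bounds (-inf, 13): OK
  at node 11 with bounds (7, 13): OK
  at node 39 with bounds (14, +inf): OK
  at node 17 with bounds (39, +inf): VIOLATION
Node 17 violates its bound: not (39 < 17 < +inf).
Result: Not a valid BST


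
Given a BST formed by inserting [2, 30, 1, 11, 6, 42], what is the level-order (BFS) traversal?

Tree insertion order: [2, 30, 1, 11, 6, 42]
Tree (level-order array): [2, 1, 30, None, None, 11, 42, 6]
BFS from the root, enqueuing left then right child of each popped node:
  queue [2] -> pop 2, enqueue [1, 30], visited so far: [2]
  queue [1, 30] -> pop 1, enqueue [none], visited so far: [2, 1]
  queue [30] -> pop 30, enqueue [11, 42], visited so far: [2, 1, 30]
  queue [11, 42] -> pop 11, enqueue [6], visited so far: [2, 1, 30, 11]
  queue [42, 6] -> pop 42, enqueue [none], visited so far: [2, 1, 30, 11, 42]
  queue [6] -> pop 6, enqueue [none], visited so far: [2, 1, 30, 11, 42, 6]
Result: [2, 1, 30, 11, 42, 6]


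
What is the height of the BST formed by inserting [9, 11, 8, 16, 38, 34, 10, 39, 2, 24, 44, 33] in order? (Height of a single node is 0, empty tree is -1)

Insertion order: [9, 11, 8, 16, 38, 34, 10, 39, 2, 24, 44, 33]
Tree (level-order array): [9, 8, 11, 2, None, 10, 16, None, None, None, None, None, 38, 34, 39, 24, None, None, 44, None, 33]
Compute height bottom-up (empty subtree = -1):
  height(2) = 1 + max(-1, -1) = 0
  height(8) = 1 + max(0, -1) = 1
  height(10) = 1 + max(-1, -1) = 0
  height(33) = 1 + max(-1, -1) = 0
  height(24) = 1 + max(-1, 0) = 1
  height(34) = 1 + max(1, -1) = 2
  height(44) = 1 + max(-1, -1) = 0
  height(39) = 1 + max(-1, 0) = 1
  height(38) = 1 + max(2, 1) = 3
  height(16) = 1 + max(-1, 3) = 4
  height(11) = 1 + max(0, 4) = 5
  height(9) = 1 + max(1, 5) = 6
Height = 6


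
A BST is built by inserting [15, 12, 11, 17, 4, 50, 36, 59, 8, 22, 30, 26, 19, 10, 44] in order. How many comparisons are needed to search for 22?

Search path for 22: 15 -> 17 -> 50 -> 36 -> 22
Found: True
Comparisons: 5


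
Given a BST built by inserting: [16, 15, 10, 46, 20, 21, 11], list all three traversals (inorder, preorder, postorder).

Tree insertion order: [16, 15, 10, 46, 20, 21, 11]
Tree (level-order array): [16, 15, 46, 10, None, 20, None, None, 11, None, 21]
Inorder (L, root, R): [10, 11, 15, 16, 20, 21, 46]
Preorder (root, L, R): [16, 15, 10, 11, 46, 20, 21]
Postorder (L, R, root): [11, 10, 15, 21, 20, 46, 16]


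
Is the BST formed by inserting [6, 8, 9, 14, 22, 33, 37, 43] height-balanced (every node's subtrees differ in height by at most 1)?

Tree (level-order array): [6, None, 8, None, 9, None, 14, None, 22, None, 33, None, 37, None, 43]
Definition: a tree is height-balanced if, at every node, |h(left) - h(right)| <= 1 (empty subtree has height -1).
Bottom-up per-node check:
  node 43: h_left=-1, h_right=-1, diff=0 [OK], height=0
  node 37: h_left=-1, h_right=0, diff=1 [OK], height=1
  node 33: h_left=-1, h_right=1, diff=2 [FAIL (|-1-1|=2 > 1)], height=2
  node 22: h_left=-1, h_right=2, diff=3 [FAIL (|-1-2|=3 > 1)], height=3
  node 14: h_left=-1, h_right=3, diff=4 [FAIL (|-1-3|=4 > 1)], height=4
  node 9: h_left=-1, h_right=4, diff=5 [FAIL (|-1-4|=5 > 1)], height=5
  node 8: h_left=-1, h_right=5, diff=6 [FAIL (|-1-5|=6 > 1)], height=6
  node 6: h_left=-1, h_right=6, diff=7 [FAIL (|-1-6|=7 > 1)], height=7
Node 33 violates the condition: |-1 - 1| = 2 > 1.
Result: Not balanced


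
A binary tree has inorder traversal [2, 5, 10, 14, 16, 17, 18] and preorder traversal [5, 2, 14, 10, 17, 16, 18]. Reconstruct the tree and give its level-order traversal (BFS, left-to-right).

Inorder:  [2, 5, 10, 14, 16, 17, 18]
Preorder: [5, 2, 14, 10, 17, 16, 18]
Algorithm: preorder visits root first, so consume preorder in order;
for each root, split the current inorder slice at that value into
left-subtree inorder and right-subtree inorder, then recurse.
Recursive splits:
  root=5; inorder splits into left=[2], right=[10, 14, 16, 17, 18]
  root=2; inorder splits into left=[], right=[]
  root=14; inorder splits into left=[10], right=[16, 17, 18]
  root=10; inorder splits into left=[], right=[]
  root=17; inorder splits into left=[16], right=[18]
  root=16; inorder splits into left=[], right=[]
  root=18; inorder splits into left=[], right=[]
Reconstructed level-order: [5, 2, 14, 10, 17, 16, 18]


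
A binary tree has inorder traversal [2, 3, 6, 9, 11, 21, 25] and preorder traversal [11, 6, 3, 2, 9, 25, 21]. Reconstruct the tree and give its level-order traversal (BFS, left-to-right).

Inorder:  [2, 3, 6, 9, 11, 21, 25]
Preorder: [11, 6, 3, 2, 9, 25, 21]
Algorithm: preorder visits root first, so consume preorder in order;
for each root, split the current inorder slice at that value into
left-subtree inorder and right-subtree inorder, then recurse.
Recursive splits:
  root=11; inorder splits into left=[2, 3, 6, 9], right=[21, 25]
  root=6; inorder splits into left=[2, 3], right=[9]
  root=3; inorder splits into left=[2], right=[]
  root=2; inorder splits into left=[], right=[]
  root=9; inorder splits into left=[], right=[]
  root=25; inorder splits into left=[21], right=[]
  root=21; inorder splits into left=[], right=[]
Reconstructed level-order: [11, 6, 25, 3, 9, 21, 2]


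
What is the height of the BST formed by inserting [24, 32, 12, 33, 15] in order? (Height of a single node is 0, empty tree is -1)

Insertion order: [24, 32, 12, 33, 15]
Tree (level-order array): [24, 12, 32, None, 15, None, 33]
Compute height bottom-up (empty subtree = -1):
  height(15) = 1 + max(-1, -1) = 0
  height(12) = 1 + max(-1, 0) = 1
  height(33) = 1 + max(-1, -1) = 0
  height(32) = 1 + max(-1, 0) = 1
  height(24) = 1 + max(1, 1) = 2
Height = 2


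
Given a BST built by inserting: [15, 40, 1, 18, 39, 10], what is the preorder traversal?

Tree insertion order: [15, 40, 1, 18, 39, 10]
Tree (level-order array): [15, 1, 40, None, 10, 18, None, None, None, None, 39]
Preorder traversal: [15, 1, 10, 40, 18, 39]


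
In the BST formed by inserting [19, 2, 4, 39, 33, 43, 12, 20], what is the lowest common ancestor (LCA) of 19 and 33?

Tree insertion order: [19, 2, 4, 39, 33, 43, 12, 20]
Tree (level-order array): [19, 2, 39, None, 4, 33, 43, None, 12, 20]
In a BST, the LCA of p=19, q=33 is the first node v on the
root-to-leaf path with p <= v <= q (go left if both < v, right if both > v).
Walk from root:
  at 19: 19 <= 19 <= 33, this is the LCA
LCA = 19


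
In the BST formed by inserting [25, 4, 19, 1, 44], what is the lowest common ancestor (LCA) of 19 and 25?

Tree insertion order: [25, 4, 19, 1, 44]
Tree (level-order array): [25, 4, 44, 1, 19]
In a BST, the LCA of p=19, q=25 is the first node v on the
root-to-leaf path with p <= v <= q (go left if both < v, right if both > v).
Walk from root:
  at 25: 19 <= 25 <= 25, this is the LCA
LCA = 25


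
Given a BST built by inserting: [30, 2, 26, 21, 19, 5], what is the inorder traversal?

Tree insertion order: [30, 2, 26, 21, 19, 5]
Tree (level-order array): [30, 2, None, None, 26, 21, None, 19, None, 5]
Inorder traversal: [2, 5, 19, 21, 26, 30]


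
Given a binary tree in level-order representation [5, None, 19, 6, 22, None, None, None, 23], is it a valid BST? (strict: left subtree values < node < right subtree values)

Level-order array: [5, None, 19, 6, 22, None, None, None, 23]
Validate using subtree bounds (lo, hi): at each node, require lo < value < hi,
then recurse left with hi=value and right with lo=value.
Preorder trace (stopping at first violation):
  at node 5 with bounds (-inf, +inf): OK
  at node 19 with bounds (5, +inf): OK
  at node 6 with bounds (5, 19): OK
  at node 22 with bounds (19, +inf): OK
  at node 23 with bounds (22, +inf): OK
No violation found at any node.
Result: Valid BST


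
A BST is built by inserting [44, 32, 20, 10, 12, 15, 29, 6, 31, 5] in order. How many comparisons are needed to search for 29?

Search path for 29: 44 -> 32 -> 20 -> 29
Found: True
Comparisons: 4


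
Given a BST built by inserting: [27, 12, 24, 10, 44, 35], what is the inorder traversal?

Tree insertion order: [27, 12, 24, 10, 44, 35]
Tree (level-order array): [27, 12, 44, 10, 24, 35]
Inorder traversal: [10, 12, 24, 27, 35, 44]


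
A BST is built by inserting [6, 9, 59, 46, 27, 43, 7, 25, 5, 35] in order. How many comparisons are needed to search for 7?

Search path for 7: 6 -> 9 -> 7
Found: True
Comparisons: 3


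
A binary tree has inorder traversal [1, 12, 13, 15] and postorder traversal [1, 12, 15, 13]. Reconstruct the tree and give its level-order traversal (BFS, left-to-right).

Inorder:   [1, 12, 13, 15]
Postorder: [1, 12, 15, 13]
Algorithm: postorder visits root last, so walk postorder right-to-left;
each value is the root of the current inorder slice — split it at that
value, recurse on the right subtree first, then the left.
Recursive splits:
  root=13; inorder splits into left=[1, 12], right=[15]
  root=15; inorder splits into left=[], right=[]
  root=12; inorder splits into left=[1], right=[]
  root=1; inorder splits into left=[], right=[]
Reconstructed level-order: [13, 12, 15, 1]


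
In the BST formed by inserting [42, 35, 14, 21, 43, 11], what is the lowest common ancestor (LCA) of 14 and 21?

Tree insertion order: [42, 35, 14, 21, 43, 11]
Tree (level-order array): [42, 35, 43, 14, None, None, None, 11, 21]
In a BST, the LCA of p=14, q=21 is the first node v on the
root-to-leaf path with p <= v <= q (go left if both < v, right if both > v).
Walk from root:
  at 42: both 14 and 21 < 42, go left
  at 35: both 14 and 21 < 35, go left
  at 14: 14 <= 14 <= 21, this is the LCA
LCA = 14


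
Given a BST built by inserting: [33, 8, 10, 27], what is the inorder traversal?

Tree insertion order: [33, 8, 10, 27]
Tree (level-order array): [33, 8, None, None, 10, None, 27]
Inorder traversal: [8, 10, 27, 33]


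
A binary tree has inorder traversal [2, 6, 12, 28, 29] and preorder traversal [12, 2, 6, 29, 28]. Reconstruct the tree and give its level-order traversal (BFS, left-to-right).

Inorder:  [2, 6, 12, 28, 29]
Preorder: [12, 2, 6, 29, 28]
Algorithm: preorder visits root first, so consume preorder in order;
for each root, split the current inorder slice at that value into
left-subtree inorder and right-subtree inorder, then recurse.
Recursive splits:
  root=12; inorder splits into left=[2, 6], right=[28, 29]
  root=2; inorder splits into left=[], right=[6]
  root=6; inorder splits into left=[], right=[]
  root=29; inorder splits into left=[28], right=[]
  root=28; inorder splits into left=[], right=[]
Reconstructed level-order: [12, 2, 29, 6, 28]


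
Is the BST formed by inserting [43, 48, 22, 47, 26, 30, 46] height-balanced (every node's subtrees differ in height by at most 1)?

Tree (level-order array): [43, 22, 48, None, 26, 47, None, None, 30, 46]
Definition: a tree is height-balanced if, at every node, |h(left) - h(right)| <= 1 (empty subtree has height -1).
Bottom-up per-node check:
  node 30: h_left=-1, h_right=-1, diff=0 [OK], height=0
  node 26: h_left=-1, h_right=0, diff=1 [OK], height=1
  node 22: h_left=-1, h_right=1, diff=2 [FAIL (|-1-1|=2 > 1)], height=2
  node 46: h_left=-1, h_right=-1, diff=0 [OK], height=0
  node 47: h_left=0, h_right=-1, diff=1 [OK], height=1
  node 48: h_left=1, h_right=-1, diff=2 [FAIL (|1--1|=2 > 1)], height=2
  node 43: h_left=2, h_right=2, diff=0 [OK], height=3
Node 22 violates the condition: |-1 - 1| = 2 > 1.
Result: Not balanced


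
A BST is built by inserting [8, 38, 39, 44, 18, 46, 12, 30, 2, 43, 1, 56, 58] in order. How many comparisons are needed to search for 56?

Search path for 56: 8 -> 38 -> 39 -> 44 -> 46 -> 56
Found: True
Comparisons: 6


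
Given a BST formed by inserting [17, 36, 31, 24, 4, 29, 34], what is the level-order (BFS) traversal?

Tree insertion order: [17, 36, 31, 24, 4, 29, 34]
Tree (level-order array): [17, 4, 36, None, None, 31, None, 24, 34, None, 29]
BFS from the root, enqueuing left then right child of each popped node:
  queue [17] -> pop 17, enqueue [4, 36], visited so far: [17]
  queue [4, 36] -> pop 4, enqueue [none], visited so far: [17, 4]
  queue [36] -> pop 36, enqueue [31], visited so far: [17, 4, 36]
  queue [31] -> pop 31, enqueue [24, 34], visited so far: [17, 4, 36, 31]
  queue [24, 34] -> pop 24, enqueue [29], visited so far: [17, 4, 36, 31, 24]
  queue [34, 29] -> pop 34, enqueue [none], visited so far: [17, 4, 36, 31, 24, 34]
  queue [29] -> pop 29, enqueue [none], visited so far: [17, 4, 36, 31, 24, 34, 29]
Result: [17, 4, 36, 31, 24, 34, 29]


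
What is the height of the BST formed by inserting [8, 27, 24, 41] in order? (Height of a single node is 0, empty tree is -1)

Insertion order: [8, 27, 24, 41]
Tree (level-order array): [8, None, 27, 24, 41]
Compute height bottom-up (empty subtree = -1):
  height(24) = 1 + max(-1, -1) = 0
  height(41) = 1 + max(-1, -1) = 0
  height(27) = 1 + max(0, 0) = 1
  height(8) = 1 + max(-1, 1) = 2
Height = 2


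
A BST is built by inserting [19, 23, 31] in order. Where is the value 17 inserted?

Starting tree (level order): [19, None, 23, None, 31]
Insertion path: 19
Result: insert 17 as left child of 19
Final tree (level order): [19, 17, 23, None, None, None, 31]


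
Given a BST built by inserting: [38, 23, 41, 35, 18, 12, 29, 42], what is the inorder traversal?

Tree insertion order: [38, 23, 41, 35, 18, 12, 29, 42]
Tree (level-order array): [38, 23, 41, 18, 35, None, 42, 12, None, 29]
Inorder traversal: [12, 18, 23, 29, 35, 38, 41, 42]


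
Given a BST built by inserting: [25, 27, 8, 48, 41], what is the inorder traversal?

Tree insertion order: [25, 27, 8, 48, 41]
Tree (level-order array): [25, 8, 27, None, None, None, 48, 41]
Inorder traversal: [8, 25, 27, 41, 48]


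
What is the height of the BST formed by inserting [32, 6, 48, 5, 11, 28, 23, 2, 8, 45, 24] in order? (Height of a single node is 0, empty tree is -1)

Insertion order: [32, 6, 48, 5, 11, 28, 23, 2, 8, 45, 24]
Tree (level-order array): [32, 6, 48, 5, 11, 45, None, 2, None, 8, 28, None, None, None, None, None, None, 23, None, None, 24]
Compute height bottom-up (empty subtree = -1):
  height(2) = 1 + max(-1, -1) = 0
  height(5) = 1 + max(0, -1) = 1
  height(8) = 1 + max(-1, -1) = 0
  height(24) = 1 + max(-1, -1) = 0
  height(23) = 1 + max(-1, 0) = 1
  height(28) = 1 + max(1, -1) = 2
  height(11) = 1 + max(0, 2) = 3
  height(6) = 1 + max(1, 3) = 4
  height(45) = 1 + max(-1, -1) = 0
  height(48) = 1 + max(0, -1) = 1
  height(32) = 1 + max(4, 1) = 5
Height = 5
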